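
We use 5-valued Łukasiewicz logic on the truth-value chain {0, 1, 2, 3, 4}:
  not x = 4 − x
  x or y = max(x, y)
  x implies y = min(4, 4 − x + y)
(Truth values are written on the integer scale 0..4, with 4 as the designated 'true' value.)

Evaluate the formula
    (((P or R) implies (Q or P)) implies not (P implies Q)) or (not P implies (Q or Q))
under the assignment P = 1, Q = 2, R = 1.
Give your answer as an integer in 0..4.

3

P or R = 1 or 1 = 1
Q or P = 2 or 1 = 2
(P or R) implies (Q or P) = 1 implies 2 = 4
P implies Q = 1 implies 2 = 4
not (P implies Q) = not 4 = 0
((P or R) implies (Q or P)) implies not (P implies Q) = 4 implies 0 = 0
not P = not 1 = 3
Q or Q = 2 or 2 = 2
not P implies (Q or Q) = 3 implies 2 = 3
(((P or R) implies (Q or P)) implies not (P implies Q)) or (not P implies (Q or Q)) = 0 or 3 = 3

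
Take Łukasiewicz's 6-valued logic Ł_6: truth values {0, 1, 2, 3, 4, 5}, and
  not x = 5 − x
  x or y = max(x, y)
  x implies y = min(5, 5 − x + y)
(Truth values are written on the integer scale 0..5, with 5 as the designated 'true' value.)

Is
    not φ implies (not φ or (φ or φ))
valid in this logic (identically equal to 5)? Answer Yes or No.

φ = 0 ↦ 5
φ = 1 ↦ 5
φ = 2 ↦ 5
φ = 3 ↦ 5
φ = 4 ↦ 5
φ = 5 ↦ 5
Every assignment gives a value ≥ 5.

Yes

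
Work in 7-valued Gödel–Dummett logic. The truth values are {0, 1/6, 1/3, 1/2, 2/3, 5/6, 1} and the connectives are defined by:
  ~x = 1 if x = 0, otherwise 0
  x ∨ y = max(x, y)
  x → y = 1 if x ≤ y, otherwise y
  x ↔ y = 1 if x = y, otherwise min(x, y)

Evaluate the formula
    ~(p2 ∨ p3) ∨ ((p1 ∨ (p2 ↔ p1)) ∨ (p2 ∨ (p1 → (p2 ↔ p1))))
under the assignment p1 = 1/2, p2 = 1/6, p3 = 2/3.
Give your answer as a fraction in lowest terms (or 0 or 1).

p2 ∨ p3 = 1/6 ∨ 2/3 = 2/3
~(p2 ∨ p3) = ~2/3 = 0
p2 ↔ p1 = 1/6 ↔ 1/2 = 1/6
p1 ∨ (p2 ↔ p1) = 1/2 ∨ 1/6 = 1/2
p2 ↔ p1 = 1/6 ↔ 1/2 = 1/6
p1 → (p2 ↔ p1) = 1/2 → 1/6 = 1/6
p2 ∨ (p1 → (p2 ↔ p1)) = 1/6 ∨ 1/6 = 1/6
(p1 ∨ (p2 ↔ p1)) ∨ (p2 ∨ (p1 → (p2 ↔ p1))) = 1/2 ∨ 1/6 = 1/2
~(p2 ∨ p3) ∨ ((p1 ∨ (p2 ↔ p1)) ∨ (p2 ∨ (p1 → (p2 ↔ p1)))) = 0 ∨ 1/2 = 1/2

1/2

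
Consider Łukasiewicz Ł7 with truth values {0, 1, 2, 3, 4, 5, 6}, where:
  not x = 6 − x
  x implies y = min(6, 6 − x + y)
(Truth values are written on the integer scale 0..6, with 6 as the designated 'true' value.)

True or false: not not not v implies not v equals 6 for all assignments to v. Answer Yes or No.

v = 0 ↦ 6
v = 1 ↦ 6
v = 2 ↦ 6
v = 3 ↦ 6
v = 4 ↦ 6
v = 5 ↦ 6
v = 6 ↦ 6
Every assignment gives a value ≥ 6.

Yes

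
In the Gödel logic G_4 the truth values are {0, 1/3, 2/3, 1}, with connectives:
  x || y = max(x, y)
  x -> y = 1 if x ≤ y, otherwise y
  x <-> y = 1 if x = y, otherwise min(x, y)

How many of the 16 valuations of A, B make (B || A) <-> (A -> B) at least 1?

A = 0, B = 0 ↦ 0  <
A = 0, B = 1/3 ↦ 1/3  <
A = 0, B = 2/3 ↦ 2/3  <
A = 0, B = 1 ↦ 1  ≥
A = 1/3, B = 0 ↦ 0  <
A = 1/3, B = 1/3 ↦ 1/3  <
A = 1/3, B = 2/3 ↦ 2/3  <
A = 1/3, B = 1 ↦ 1  ≥
A = 2/3, B = 0 ↦ 0  <
A = 2/3, B = 1/3 ↦ 1/3  <
A = 2/3, B = 2/3 ↦ 2/3  <
A = 2/3, B = 1 ↦ 1  ≥
A = 1, B = 0 ↦ 0  <
A = 1, B = 1/3 ↦ 1/3  <
A = 1, B = 2/3 ↦ 2/3  <
A = 1, B = 1 ↦ 1  ≥
So 4 of the 16 assignments meet the threshold.

4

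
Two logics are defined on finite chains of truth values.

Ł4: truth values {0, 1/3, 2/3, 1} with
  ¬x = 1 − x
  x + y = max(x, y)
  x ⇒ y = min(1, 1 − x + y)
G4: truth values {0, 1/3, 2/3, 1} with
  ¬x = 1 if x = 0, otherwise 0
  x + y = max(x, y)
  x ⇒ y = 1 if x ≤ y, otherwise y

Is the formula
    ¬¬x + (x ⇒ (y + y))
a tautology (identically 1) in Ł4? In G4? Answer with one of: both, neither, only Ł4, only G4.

In Ł4: at x = 1/3, y = 0 the value is 2/3 — not a tautology.
In G4: every assignment gives 1 — tautology.

only G4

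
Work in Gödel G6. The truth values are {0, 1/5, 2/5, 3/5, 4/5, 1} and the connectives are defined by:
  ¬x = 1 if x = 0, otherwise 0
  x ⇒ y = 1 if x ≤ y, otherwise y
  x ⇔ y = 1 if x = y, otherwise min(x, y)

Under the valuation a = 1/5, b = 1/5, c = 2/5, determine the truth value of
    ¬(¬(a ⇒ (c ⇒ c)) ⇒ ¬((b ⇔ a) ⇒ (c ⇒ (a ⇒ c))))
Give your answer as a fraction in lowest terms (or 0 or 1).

0

c ⇒ c = 2/5 ⇒ 2/5 = 1
a ⇒ (c ⇒ c) = 1/5 ⇒ 1 = 1
¬(a ⇒ (c ⇒ c)) = ¬1 = 0
b ⇔ a = 1/5 ⇔ 1/5 = 1
a ⇒ c = 1/5 ⇒ 2/5 = 1
c ⇒ (a ⇒ c) = 2/5 ⇒ 1 = 1
(b ⇔ a) ⇒ (c ⇒ (a ⇒ c)) = 1 ⇒ 1 = 1
¬((b ⇔ a) ⇒ (c ⇒ (a ⇒ c))) = ¬1 = 0
¬(a ⇒ (c ⇒ c)) ⇒ ¬((b ⇔ a) ⇒ (c ⇒ (a ⇒ c))) = 0 ⇒ 0 = 1
¬(¬(a ⇒ (c ⇒ c)) ⇒ ¬((b ⇔ a) ⇒ (c ⇒ (a ⇒ c)))) = ¬1 = 0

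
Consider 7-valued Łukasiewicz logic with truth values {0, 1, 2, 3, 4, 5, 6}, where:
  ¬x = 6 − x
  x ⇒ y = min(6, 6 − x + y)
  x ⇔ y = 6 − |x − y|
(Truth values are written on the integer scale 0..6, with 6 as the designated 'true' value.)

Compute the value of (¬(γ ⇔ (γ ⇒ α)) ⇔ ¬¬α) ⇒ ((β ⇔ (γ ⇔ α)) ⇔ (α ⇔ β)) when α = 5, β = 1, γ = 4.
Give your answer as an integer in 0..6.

γ ⇒ α = 4 ⇒ 5 = 6
γ ⇔ (γ ⇒ α) = 4 ⇔ 6 = 4
¬(γ ⇔ (γ ⇒ α)) = ¬4 = 2
¬α = ¬5 = 1
¬¬α = ¬1 = 5
¬(γ ⇔ (γ ⇒ α)) ⇔ ¬¬α = 2 ⇔ 5 = 3
γ ⇔ α = 4 ⇔ 5 = 5
β ⇔ (γ ⇔ α) = 1 ⇔ 5 = 2
α ⇔ β = 5 ⇔ 1 = 2
(β ⇔ (γ ⇔ α)) ⇔ (α ⇔ β) = 2 ⇔ 2 = 6
(¬(γ ⇔ (γ ⇒ α)) ⇔ ¬¬α) ⇒ ((β ⇔ (γ ⇔ α)) ⇔ (α ⇔ β)) = 3 ⇒ 6 = 6

6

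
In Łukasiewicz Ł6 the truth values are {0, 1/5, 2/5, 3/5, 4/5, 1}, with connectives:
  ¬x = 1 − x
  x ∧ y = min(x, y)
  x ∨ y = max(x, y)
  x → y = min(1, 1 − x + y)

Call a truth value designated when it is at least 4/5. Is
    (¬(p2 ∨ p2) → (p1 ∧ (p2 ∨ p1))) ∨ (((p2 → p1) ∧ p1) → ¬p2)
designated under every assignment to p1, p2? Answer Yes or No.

At p1 = 1, p2 = 2/5, for instance:
p2 ∨ p2 = 2/5 ∨ 2/5 = 2/5
¬(p2 ∨ p2) = ¬2/5 = 3/5
p2 ∨ p1 = 2/5 ∨ 1 = 1
p1 ∧ (p2 ∨ p1) = 1 ∧ 1 = 1
¬(p2 ∨ p2) → (p1 ∧ (p2 ∨ p1)) = 3/5 → 1 = 1
p2 → p1 = 2/5 → 1 = 1
(p2 → p1) ∧ p1 = 1 ∧ 1 = 1
¬p2 = ¬2/5 = 3/5
((p2 → p1) ∧ p1) → ¬p2 = 1 → 3/5 = 3/5
(¬(p2 ∨ p2) → (p1 ∧ (p2 ∨ p1))) ∨ (((p2 → p1) ∧ p1) → ¬p2) = 1 ∨ 3/5 = 1
and checking the remaining 35 assignments likewise gives ≥ 4/5 in every case.

Yes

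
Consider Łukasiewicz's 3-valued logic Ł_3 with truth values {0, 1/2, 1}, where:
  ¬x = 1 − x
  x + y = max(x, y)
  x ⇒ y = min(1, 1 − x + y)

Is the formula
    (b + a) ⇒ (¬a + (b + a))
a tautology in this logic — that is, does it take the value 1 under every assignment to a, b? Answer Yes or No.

a = 0, b = 0 ↦ 1
a = 0, b = 1/2 ↦ 1
a = 0, b = 1 ↦ 1
a = 1/2, b = 0 ↦ 1
a = 1/2, b = 1/2 ↦ 1
a = 1/2, b = 1 ↦ 1
a = 1, b = 0 ↦ 1
a = 1, b = 1/2 ↦ 1
a = 1, b = 1 ↦ 1
Every assignment gives a value ≥ 1.

Yes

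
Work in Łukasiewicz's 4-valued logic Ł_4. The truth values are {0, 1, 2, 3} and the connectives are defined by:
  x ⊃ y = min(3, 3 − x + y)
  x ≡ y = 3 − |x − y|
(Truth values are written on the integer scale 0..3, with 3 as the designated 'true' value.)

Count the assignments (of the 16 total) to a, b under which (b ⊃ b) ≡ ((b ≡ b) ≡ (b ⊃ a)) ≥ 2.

13

a = 0, b = 0 ↦ 3  ≥
a = 0, b = 1 ↦ 2  ≥
a = 0, b = 2 ↦ 1  <
a = 0, b = 3 ↦ 0  <
a = 1, b = 0 ↦ 3  ≥
a = 1, b = 1 ↦ 3  ≥
a = 1, b = 2 ↦ 2  ≥
a = 1, b = 3 ↦ 1  <
a = 2, b = 0 ↦ 3  ≥
a = 2, b = 1 ↦ 3  ≥
a = 2, b = 2 ↦ 3  ≥
a = 2, b = 3 ↦ 2  ≥
a = 3, b = 0 ↦ 3  ≥
a = 3, b = 1 ↦ 3  ≥
a = 3, b = 2 ↦ 3  ≥
a = 3, b = 3 ↦ 3  ≥
So 13 of the 16 assignments meet the threshold.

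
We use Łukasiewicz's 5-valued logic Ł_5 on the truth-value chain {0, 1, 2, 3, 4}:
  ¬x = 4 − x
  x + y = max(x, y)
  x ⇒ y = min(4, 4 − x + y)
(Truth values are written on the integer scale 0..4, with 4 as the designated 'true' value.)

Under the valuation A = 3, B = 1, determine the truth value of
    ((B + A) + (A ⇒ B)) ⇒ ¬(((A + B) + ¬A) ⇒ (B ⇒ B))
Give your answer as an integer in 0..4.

B + A = 1 + 3 = 3
A ⇒ B = 3 ⇒ 1 = 2
(B + A) + (A ⇒ B) = 3 + 2 = 3
A + B = 3 + 1 = 3
¬A = ¬3 = 1
(A + B) + ¬A = 3 + 1 = 3
B ⇒ B = 1 ⇒ 1 = 4
((A + B) + ¬A) ⇒ (B ⇒ B) = 3 ⇒ 4 = 4
¬(((A + B) + ¬A) ⇒ (B ⇒ B)) = ¬4 = 0
((B + A) + (A ⇒ B)) ⇒ ¬(((A + B) + ¬A) ⇒ (B ⇒ B)) = 3 ⇒ 0 = 1

1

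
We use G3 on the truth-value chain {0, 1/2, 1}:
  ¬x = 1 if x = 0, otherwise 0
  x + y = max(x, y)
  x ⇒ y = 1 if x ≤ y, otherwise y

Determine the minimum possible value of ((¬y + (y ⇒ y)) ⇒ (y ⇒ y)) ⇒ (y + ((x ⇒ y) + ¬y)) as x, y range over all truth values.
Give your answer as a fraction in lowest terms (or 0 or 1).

1/2

Take x = 1, y = 1/2:
¬y = ¬1/2 = 0
y ⇒ y = 1/2 ⇒ 1/2 = 1
¬y + (y ⇒ y) = 0 + 1 = 1
y ⇒ y = 1/2 ⇒ 1/2 = 1
(¬y + (y ⇒ y)) ⇒ (y ⇒ y) = 1 ⇒ 1 = 1
x ⇒ y = 1 ⇒ 1/2 = 1/2
¬y = ¬1/2 = 0
(x ⇒ y) + ¬y = 1/2 + 0 = 1/2
y + ((x ⇒ y) + ¬y) = 1/2 + 1/2 = 1/2
((¬y + (y ⇒ y)) ⇒ (y ⇒ y)) ⇒ (y + ((x ⇒ y) + ¬y)) = 1 ⇒ 1/2 = 1/2
No assignment yields a value below 1/2, so this is the minimum.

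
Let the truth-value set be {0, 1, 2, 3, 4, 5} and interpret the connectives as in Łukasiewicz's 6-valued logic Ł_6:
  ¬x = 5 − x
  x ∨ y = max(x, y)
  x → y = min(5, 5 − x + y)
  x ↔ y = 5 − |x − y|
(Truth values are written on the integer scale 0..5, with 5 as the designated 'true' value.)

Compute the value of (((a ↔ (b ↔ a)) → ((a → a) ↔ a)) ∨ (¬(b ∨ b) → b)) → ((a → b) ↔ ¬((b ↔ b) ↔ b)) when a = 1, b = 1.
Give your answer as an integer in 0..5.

4

b ↔ a = 1 ↔ 1 = 5
a ↔ (b ↔ a) = 1 ↔ 5 = 1
a → a = 1 → 1 = 5
(a → a) ↔ a = 5 ↔ 1 = 1
(a ↔ (b ↔ a)) → ((a → a) ↔ a) = 1 → 1 = 5
b ∨ b = 1 ∨ 1 = 1
¬(b ∨ b) = ¬1 = 4
¬(b ∨ b) → b = 4 → 1 = 2
((a ↔ (b ↔ a)) → ((a → a) ↔ a)) ∨ (¬(b ∨ b) → b) = 5 ∨ 2 = 5
a → b = 1 → 1 = 5
b ↔ b = 1 ↔ 1 = 5
(b ↔ b) ↔ b = 5 ↔ 1 = 1
¬((b ↔ b) ↔ b) = ¬1 = 4
(a → b) ↔ ¬((b ↔ b) ↔ b) = 5 ↔ 4 = 4
(((a ↔ (b ↔ a)) → ((a → a) ↔ a)) ∨ (¬(b ∨ b) → b)) → ((a → b) ↔ ¬((b ↔ b) ↔ b)) = 5 → 4 = 4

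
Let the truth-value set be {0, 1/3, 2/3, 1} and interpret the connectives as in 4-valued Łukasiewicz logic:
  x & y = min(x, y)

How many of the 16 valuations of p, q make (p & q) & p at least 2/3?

p = 0, q = 0 ↦ 0  <
p = 0, q = 1/3 ↦ 0  <
p = 0, q = 2/3 ↦ 0  <
p = 0, q = 1 ↦ 0  <
p = 1/3, q = 0 ↦ 0  <
p = 1/3, q = 1/3 ↦ 1/3  <
p = 1/3, q = 2/3 ↦ 1/3  <
p = 1/3, q = 1 ↦ 1/3  <
p = 2/3, q = 0 ↦ 0  <
p = 2/3, q = 1/3 ↦ 1/3  <
p = 2/3, q = 2/3 ↦ 2/3  ≥
p = 2/3, q = 1 ↦ 2/3  ≥
p = 1, q = 0 ↦ 0  <
p = 1, q = 1/3 ↦ 1/3  <
p = 1, q = 2/3 ↦ 2/3  ≥
p = 1, q = 1 ↦ 1  ≥
So 4 of the 16 assignments meet the threshold.

4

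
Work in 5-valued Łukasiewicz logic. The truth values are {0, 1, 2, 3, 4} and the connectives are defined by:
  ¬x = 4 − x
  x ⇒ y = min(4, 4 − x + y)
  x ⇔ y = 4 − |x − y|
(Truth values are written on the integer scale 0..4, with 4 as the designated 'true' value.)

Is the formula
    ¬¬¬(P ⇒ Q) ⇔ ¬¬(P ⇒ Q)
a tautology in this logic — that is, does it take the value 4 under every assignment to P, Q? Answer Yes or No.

Counterexample: take P = 0, Q = 0.
P ⇒ Q = 0 ⇒ 0 = 4
¬(P ⇒ Q) = ¬4 = 0
¬¬(P ⇒ Q) = ¬0 = 4
¬¬¬(P ⇒ Q) = ¬4 = 0
P ⇒ Q = 0 ⇒ 0 = 4
¬(P ⇒ Q) = ¬4 = 0
¬¬(P ⇒ Q) = ¬0 = 4
¬¬¬(P ⇒ Q) ⇔ ¬¬(P ⇒ Q) = 0 ⇔ 4 = 0
This gives 0 ≠ 4.

No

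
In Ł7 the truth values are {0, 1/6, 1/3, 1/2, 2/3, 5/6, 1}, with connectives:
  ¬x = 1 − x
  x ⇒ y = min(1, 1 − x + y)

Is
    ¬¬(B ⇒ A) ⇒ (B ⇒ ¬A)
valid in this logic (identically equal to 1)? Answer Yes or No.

Counterexample: take A = 2/3, B = 1/2.
B ⇒ A = 1/2 ⇒ 2/3 = 1
¬(B ⇒ A) = ¬1 = 0
¬¬(B ⇒ A) = ¬0 = 1
¬A = ¬2/3 = 1/3
B ⇒ ¬A = 1/2 ⇒ 1/3 = 5/6
¬¬(B ⇒ A) ⇒ (B ⇒ ¬A) = 1 ⇒ 5/6 = 5/6
This gives 5/6 ≠ 1.

No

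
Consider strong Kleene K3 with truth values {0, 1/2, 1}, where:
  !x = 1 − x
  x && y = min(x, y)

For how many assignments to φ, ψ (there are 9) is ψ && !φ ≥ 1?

1

φ = 0, ψ = 0 ↦ 0  <
φ = 0, ψ = 1/2 ↦ 1/2  <
φ = 0, ψ = 1 ↦ 1  ≥
φ = 1/2, ψ = 0 ↦ 0  <
φ = 1/2, ψ = 1/2 ↦ 1/2  <
φ = 1/2, ψ = 1 ↦ 1/2  <
φ = 1, ψ = 0 ↦ 0  <
φ = 1, ψ = 1/2 ↦ 0  <
φ = 1, ψ = 1 ↦ 0  <
So 1 of the 9 assignments meets the threshold.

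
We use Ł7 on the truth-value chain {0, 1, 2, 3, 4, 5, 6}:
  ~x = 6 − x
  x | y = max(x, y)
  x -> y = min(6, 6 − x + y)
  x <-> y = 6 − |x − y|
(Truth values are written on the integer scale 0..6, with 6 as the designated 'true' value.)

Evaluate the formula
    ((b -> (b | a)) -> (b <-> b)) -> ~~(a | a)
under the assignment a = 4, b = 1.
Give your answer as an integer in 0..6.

b | a = 1 | 4 = 4
b -> (b | a) = 1 -> 4 = 6
b <-> b = 1 <-> 1 = 6
(b -> (b | a)) -> (b <-> b) = 6 -> 6 = 6
a | a = 4 | 4 = 4
~(a | a) = ~4 = 2
~~(a | a) = ~2 = 4
((b -> (b | a)) -> (b <-> b)) -> ~~(a | a) = 6 -> 4 = 4

4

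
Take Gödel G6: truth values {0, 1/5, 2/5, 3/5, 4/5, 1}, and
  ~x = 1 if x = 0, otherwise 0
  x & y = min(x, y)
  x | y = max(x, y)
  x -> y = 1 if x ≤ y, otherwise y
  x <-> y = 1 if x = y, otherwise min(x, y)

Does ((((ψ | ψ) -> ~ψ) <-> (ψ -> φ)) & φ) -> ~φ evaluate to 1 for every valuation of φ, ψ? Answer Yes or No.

No

Counterexample: take φ = 1/5, ψ = 0.
ψ | ψ = 0 | 0 = 0
~ψ = ~0 = 1
(ψ | ψ) -> ~ψ = 0 -> 1 = 1
ψ -> φ = 0 -> 1/5 = 1
((ψ | ψ) -> ~ψ) <-> (ψ -> φ) = 1 <-> 1 = 1
(((ψ | ψ) -> ~ψ) <-> (ψ -> φ)) & φ = 1 & 1/5 = 1/5
~φ = ~1/5 = 0
((((ψ | ψ) -> ~ψ) <-> (ψ -> φ)) & φ) -> ~φ = 1/5 -> 0 = 0
This gives 0 ≠ 1.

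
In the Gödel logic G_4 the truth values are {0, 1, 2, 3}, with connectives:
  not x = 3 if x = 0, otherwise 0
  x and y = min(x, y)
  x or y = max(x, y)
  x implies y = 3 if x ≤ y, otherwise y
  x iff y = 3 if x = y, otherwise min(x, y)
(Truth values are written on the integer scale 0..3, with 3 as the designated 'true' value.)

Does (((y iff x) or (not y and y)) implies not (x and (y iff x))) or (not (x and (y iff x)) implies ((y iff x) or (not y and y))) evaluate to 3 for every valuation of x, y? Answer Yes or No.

x = 0, y = 0 ↦ 3
x = 0, y = 1 ↦ 3
x = 0, y = 2 ↦ 3
x = 0, y = 3 ↦ 3
x = 1, y = 0 ↦ 3
x = 1, y = 1 ↦ 3
x = 1, y = 2 ↦ 3
x = 1, y = 3 ↦ 3
x = 2, y = 0 ↦ 3
x = 2, y = 1 ↦ 3
x = 2, y = 2 ↦ 3
x = 2, y = 3 ↦ 3
x = 3, y = 0 ↦ 3
x = 3, y = 1 ↦ 3
x = 3, y = 2 ↦ 3
x = 3, y = 3 ↦ 3
Every assignment gives a value ≥ 3.

Yes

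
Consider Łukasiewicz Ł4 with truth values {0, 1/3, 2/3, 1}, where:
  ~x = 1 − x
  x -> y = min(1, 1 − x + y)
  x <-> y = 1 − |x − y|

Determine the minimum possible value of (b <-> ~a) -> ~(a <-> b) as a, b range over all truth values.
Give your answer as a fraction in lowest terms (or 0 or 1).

Take a = 1/3, b = 1/3:
~a = ~1/3 = 2/3
b <-> ~a = 1/3 <-> 2/3 = 2/3
a <-> b = 1/3 <-> 1/3 = 1
~(a <-> b) = ~1 = 0
(b <-> ~a) -> ~(a <-> b) = 2/3 -> 0 = 1/3
No assignment yields a value below 1/3, so this is the minimum.

1/3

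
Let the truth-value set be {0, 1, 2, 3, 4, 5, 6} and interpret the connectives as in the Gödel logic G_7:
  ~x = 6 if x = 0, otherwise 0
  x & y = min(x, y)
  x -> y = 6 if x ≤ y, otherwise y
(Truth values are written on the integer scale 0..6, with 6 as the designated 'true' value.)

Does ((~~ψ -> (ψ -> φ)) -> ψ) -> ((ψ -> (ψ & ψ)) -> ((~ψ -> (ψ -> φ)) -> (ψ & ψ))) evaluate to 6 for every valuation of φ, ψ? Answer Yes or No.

No

Counterexample: take φ = 0, ψ = 1.
~ψ = ~1 = 0
~~ψ = ~0 = 6
ψ -> φ = 1 -> 0 = 0
~~ψ -> (ψ -> φ) = 6 -> 0 = 0
(~~ψ -> (ψ -> φ)) -> ψ = 0 -> 1 = 6
ψ & ψ = 1 & 1 = 1
ψ -> (ψ & ψ) = 1 -> 1 = 6
~ψ = ~1 = 0
ψ -> φ = 1 -> 0 = 0
~ψ -> (ψ -> φ) = 0 -> 0 = 6
ψ & ψ = 1 & 1 = 1
(~ψ -> (ψ -> φ)) -> (ψ & ψ) = 6 -> 1 = 1
(ψ -> (ψ & ψ)) -> ((~ψ -> (ψ -> φ)) -> (ψ & ψ)) = 6 -> 1 = 1
((~~ψ -> (ψ -> φ)) -> ψ) -> ((ψ -> (ψ & ψ)) -> ((~ψ -> (ψ -> φ)) -> (ψ & ψ))) = 6 -> 1 = 1
This gives 1 ≠ 6.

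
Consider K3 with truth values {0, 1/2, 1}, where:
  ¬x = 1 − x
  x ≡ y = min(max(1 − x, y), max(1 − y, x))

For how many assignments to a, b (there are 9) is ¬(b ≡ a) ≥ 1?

a = 0, b = 0 ↦ 0  <
a = 0, b = 1/2 ↦ 1/2  <
a = 0, b = 1 ↦ 1  ≥
a = 1/2, b = 0 ↦ 1/2  <
a = 1/2, b = 1/2 ↦ 1/2  <
a = 1/2, b = 1 ↦ 1/2  <
a = 1, b = 0 ↦ 1  ≥
a = 1, b = 1/2 ↦ 1/2  <
a = 1, b = 1 ↦ 0  <
So 2 of the 9 assignments meet the threshold.

2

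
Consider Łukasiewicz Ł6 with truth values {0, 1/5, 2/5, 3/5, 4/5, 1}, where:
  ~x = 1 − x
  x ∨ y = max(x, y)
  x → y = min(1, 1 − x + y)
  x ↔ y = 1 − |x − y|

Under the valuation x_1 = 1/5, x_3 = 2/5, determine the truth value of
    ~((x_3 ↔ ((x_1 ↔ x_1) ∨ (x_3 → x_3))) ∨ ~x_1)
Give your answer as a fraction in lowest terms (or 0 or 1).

1/5

x_1 ↔ x_1 = 1/5 ↔ 1/5 = 1
x_3 → x_3 = 2/5 → 2/5 = 1
(x_1 ↔ x_1) ∨ (x_3 → x_3) = 1 ∨ 1 = 1
x_3 ↔ ((x_1 ↔ x_1) ∨ (x_3 → x_3)) = 2/5 ↔ 1 = 2/5
~x_1 = ~1/5 = 4/5
(x_3 ↔ ((x_1 ↔ x_1) ∨ (x_3 → x_3))) ∨ ~x_1 = 2/5 ∨ 4/5 = 4/5
~((x_3 ↔ ((x_1 ↔ x_1) ∨ (x_3 → x_3))) ∨ ~x_1) = ~4/5 = 1/5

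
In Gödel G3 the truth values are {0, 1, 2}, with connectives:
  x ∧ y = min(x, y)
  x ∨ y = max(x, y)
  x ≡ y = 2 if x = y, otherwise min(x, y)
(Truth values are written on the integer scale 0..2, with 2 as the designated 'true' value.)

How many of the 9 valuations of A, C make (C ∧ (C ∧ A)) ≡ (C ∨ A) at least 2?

A = 0, C = 0 ↦ 2  ≥
A = 0, C = 1 ↦ 0  <
A = 0, C = 2 ↦ 0  <
A = 1, C = 0 ↦ 0  <
A = 1, C = 1 ↦ 2  ≥
A = 1, C = 2 ↦ 1  <
A = 2, C = 0 ↦ 0  <
A = 2, C = 1 ↦ 1  <
A = 2, C = 2 ↦ 2  ≥
So 3 of the 9 assignments meet the threshold.

3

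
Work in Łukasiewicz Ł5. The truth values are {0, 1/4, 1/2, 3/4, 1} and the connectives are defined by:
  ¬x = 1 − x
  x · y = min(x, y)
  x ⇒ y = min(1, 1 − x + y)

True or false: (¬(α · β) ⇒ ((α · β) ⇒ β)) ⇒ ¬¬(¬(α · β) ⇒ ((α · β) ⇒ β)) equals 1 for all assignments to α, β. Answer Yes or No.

At α = 1/2, β = 1, for instance:
α · β = 1/2 · 1 = 1/2
¬(α · β) = ¬1/2 = 1/2
α · β = 1/2 · 1 = 1/2
(α · β) ⇒ β = 1/2 ⇒ 1 = 1
¬(α · β) ⇒ ((α · β) ⇒ β) = 1/2 ⇒ 1 = 1
¬(¬(α · β) ⇒ ((α · β) ⇒ β)) = ¬1 = 0
¬¬(¬(α · β) ⇒ ((α · β) ⇒ β)) = ¬0 = 1
(¬(α · β) ⇒ ((α · β) ⇒ β)) ⇒ ¬¬(¬(α · β) ⇒ ((α · β) ⇒ β)) = 1 ⇒ 1 = 1
and checking the remaining 24 assignments likewise gives ≥ 1 in every case.

Yes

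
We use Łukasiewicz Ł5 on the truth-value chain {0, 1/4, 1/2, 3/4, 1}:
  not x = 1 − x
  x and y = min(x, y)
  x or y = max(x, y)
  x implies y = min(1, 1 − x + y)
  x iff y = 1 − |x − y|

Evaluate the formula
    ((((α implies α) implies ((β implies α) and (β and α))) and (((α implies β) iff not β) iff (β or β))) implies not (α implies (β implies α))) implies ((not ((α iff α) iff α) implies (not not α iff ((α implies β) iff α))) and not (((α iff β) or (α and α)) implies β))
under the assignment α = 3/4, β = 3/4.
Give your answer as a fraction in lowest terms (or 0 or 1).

3/4

α implies α = 3/4 implies 3/4 = 1
β implies α = 3/4 implies 3/4 = 1
β and α = 3/4 and 3/4 = 3/4
(β implies α) and (β and α) = 1 and 3/4 = 3/4
(α implies α) implies ((β implies α) and (β and α)) = 1 implies 3/4 = 3/4
α implies β = 3/4 implies 3/4 = 1
not β = not 3/4 = 1/4
(α implies β) iff not β = 1 iff 1/4 = 1/4
β or β = 3/4 or 3/4 = 3/4
((α implies β) iff not β) iff (β or β) = 1/4 iff 3/4 = 1/2
((α implies α) implies ((β implies α) and (β and α))) and (((α implies β) iff not β) iff (β or β)) = 3/4 and 1/2 = 1/2
β implies α = 3/4 implies 3/4 = 1
α implies (β implies α) = 3/4 implies 1 = 1
not (α implies (β implies α)) = not 1 = 0
(((α implies α) implies ((β implies α) and (β and α))) and (((α implies β) iff not β) iff (β or β))) implies not (α implies (β implies α)) = 1/2 implies 0 = 1/2
α iff α = 3/4 iff 3/4 = 1
(α iff α) iff α = 1 iff 3/4 = 3/4
not ((α iff α) iff α) = not 3/4 = 1/4
not α = not 3/4 = 1/4
not not α = not 1/4 = 3/4
α implies β = 3/4 implies 3/4 = 1
(α implies β) iff α = 1 iff 3/4 = 3/4
not not α iff ((α implies β) iff α) = 3/4 iff 3/4 = 1
not ((α iff α) iff α) implies (not not α iff ((α implies β) iff α)) = 1/4 implies 1 = 1
α iff β = 3/4 iff 3/4 = 1
α and α = 3/4 and 3/4 = 3/4
(α iff β) or (α and α) = 1 or 3/4 = 1
((α iff β) or (α and α)) implies β = 1 implies 3/4 = 3/4
not (((α iff β) or (α and α)) implies β) = not 3/4 = 1/4
(not ((α iff α) iff α) implies (not not α iff ((α implies β) iff α))) and not (((α iff β) or (α and α)) implies β) = 1 and 1/4 = 1/4
((((α implies α) implies ((β implies α) and (β and α))) and (((α implies β) iff not β) iff (β or β))) implies not (α implies (β implies α))) implies ((not ((α iff α) iff α) implies (not not α iff ((α implies β) iff α))) and not (((α iff β) or (α and α)) implies β)) = 1/2 implies 1/4 = 3/4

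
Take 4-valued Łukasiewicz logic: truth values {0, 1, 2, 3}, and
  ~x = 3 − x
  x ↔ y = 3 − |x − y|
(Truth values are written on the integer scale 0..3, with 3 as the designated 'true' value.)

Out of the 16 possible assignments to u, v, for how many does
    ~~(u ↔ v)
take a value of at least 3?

4

u = 0, v = 0 ↦ 3  ≥
u = 0, v = 1 ↦ 2  <
u = 0, v = 2 ↦ 1  <
u = 0, v = 3 ↦ 0  <
u = 1, v = 0 ↦ 2  <
u = 1, v = 1 ↦ 3  ≥
u = 1, v = 2 ↦ 2  <
u = 1, v = 3 ↦ 1  <
u = 2, v = 0 ↦ 1  <
u = 2, v = 1 ↦ 2  <
u = 2, v = 2 ↦ 3  ≥
u = 2, v = 3 ↦ 2  <
u = 3, v = 0 ↦ 0  <
u = 3, v = 1 ↦ 1  <
u = 3, v = 2 ↦ 2  <
u = 3, v = 3 ↦ 3  ≥
So 4 of the 16 assignments meet the threshold.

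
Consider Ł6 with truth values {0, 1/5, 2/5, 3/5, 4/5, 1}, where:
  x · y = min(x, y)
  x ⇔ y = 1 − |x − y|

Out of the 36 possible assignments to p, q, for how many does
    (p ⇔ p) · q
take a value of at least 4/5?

12

value 1: 6 assignments (counts)
value 4/5: 6 assignments (counts)
value 3/5: 6 assignments
value 2/5: 6 assignments
value 1/5: 6 assignments
value 0: 6 assignments
So 12 of the 36 assignments meet the threshold.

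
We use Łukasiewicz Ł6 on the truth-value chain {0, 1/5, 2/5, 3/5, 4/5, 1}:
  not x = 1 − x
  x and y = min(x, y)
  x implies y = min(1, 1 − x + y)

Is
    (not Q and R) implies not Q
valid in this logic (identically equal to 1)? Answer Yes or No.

Yes

At Q = 0, R = 4/5, for instance:
not Q = not 0 = 1
not Q and R = 1 and 4/5 = 4/5
(not Q and R) implies not Q = 4/5 implies 1 = 1
and checking the remaining 35 assignments likewise gives ≥ 1 in every case.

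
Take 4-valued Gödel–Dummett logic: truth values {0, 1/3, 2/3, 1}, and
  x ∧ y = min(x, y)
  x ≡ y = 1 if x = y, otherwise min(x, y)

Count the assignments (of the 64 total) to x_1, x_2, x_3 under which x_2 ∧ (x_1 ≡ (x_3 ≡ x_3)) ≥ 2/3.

value 1: 4 assignments (counts)
value 2/3: 12 assignments (counts)
value 1/3: 20 assignments
value 0: 28 assignments
So 16 of the 64 assignments meet the threshold.

16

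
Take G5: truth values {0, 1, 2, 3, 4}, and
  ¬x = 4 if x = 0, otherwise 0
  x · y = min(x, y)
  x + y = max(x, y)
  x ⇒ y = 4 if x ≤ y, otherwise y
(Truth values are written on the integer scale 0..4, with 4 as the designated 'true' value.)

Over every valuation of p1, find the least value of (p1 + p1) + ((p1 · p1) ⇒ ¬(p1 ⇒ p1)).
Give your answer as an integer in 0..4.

1

Take p1 = 1:
p1 + p1 = 1 + 1 = 1
p1 · p1 = 1 · 1 = 1
p1 ⇒ p1 = 1 ⇒ 1 = 4
¬(p1 ⇒ p1) = ¬4 = 0
(p1 · p1) ⇒ ¬(p1 ⇒ p1) = 1 ⇒ 0 = 0
(p1 + p1) + ((p1 · p1) ⇒ ¬(p1 ⇒ p1)) = 1 + 0 = 1
No assignment yields a value below 1, so this is the minimum.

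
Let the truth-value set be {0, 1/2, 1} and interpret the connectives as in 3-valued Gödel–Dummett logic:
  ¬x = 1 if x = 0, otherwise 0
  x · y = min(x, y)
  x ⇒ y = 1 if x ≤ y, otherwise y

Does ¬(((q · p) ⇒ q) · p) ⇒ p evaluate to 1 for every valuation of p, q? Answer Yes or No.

No

Counterexample: take p = 0, q = 0.
q · p = 0 · 0 = 0
(q · p) ⇒ q = 0 ⇒ 0 = 1
((q · p) ⇒ q) · p = 1 · 0 = 0
¬(((q · p) ⇒ q) · p) = ¬0 = 1
¬(((q · p) ⇒ q) · p) ⇒ p = 1 ⇒ 0 = 0
This gives 0 ≠ 1.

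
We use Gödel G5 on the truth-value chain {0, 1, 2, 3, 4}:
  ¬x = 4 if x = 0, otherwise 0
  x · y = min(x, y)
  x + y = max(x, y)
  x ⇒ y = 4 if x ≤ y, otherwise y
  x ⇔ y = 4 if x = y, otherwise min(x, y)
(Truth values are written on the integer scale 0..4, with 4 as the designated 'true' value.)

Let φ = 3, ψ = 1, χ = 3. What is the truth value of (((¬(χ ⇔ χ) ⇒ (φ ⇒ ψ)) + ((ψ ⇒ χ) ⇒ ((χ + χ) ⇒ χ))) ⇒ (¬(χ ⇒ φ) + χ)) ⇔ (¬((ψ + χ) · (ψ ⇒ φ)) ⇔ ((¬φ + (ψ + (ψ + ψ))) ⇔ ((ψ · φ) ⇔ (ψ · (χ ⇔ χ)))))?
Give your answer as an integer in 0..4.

χ ⇔ χ = 3 ⇔ 3 = 4
¬(χ ⇔ χ) = ¬4 = 0
φ ⇒ ψ = 3 ⇒ 1 = 1
¬(χ ⇔ χ) ⇒ (φ ⇒ ψ) = 0 ⇒ 1 = 4
ψ ⇒ χ = 1 ⇒ 3 = 4
χ + χ = 3 + 3 = 3
(χ + χ) ⇒ χ = 3 ⇒ 3 = 4
(ψ ⇒ χ) ⇒ ((χ + χ) ⇒ χ) = 4 ⇒ 4 = 4
(¬(χ ⇔ χ) ⇒ (φ ⇒ ψ)) + ((ψ ⇒ χ) ⇒ ((χ + χ) ⇒ χ)) = 4 + 4 = 4
χ ⇒ φ = 3 ⇒ 3 = 4
¬(χ ⇒ φ) = ¬4 = 0
¬(χ ⇒ φ) + χ = 0 + 3 = 3
((¬(χ ⇔ χ) ⇒ (φ ⇒ ψ)) + ((ψ ⇒ χ) ⇒ ((χ + χ) ⇒ χ))) ⇒ (¬(χ ⇒ φ) + χ) = 4 ⇒ 3 = 3
ψ + χ = 1 + 3 = 3
ψ ⇒ φ = 1 ⇒ 3 = 4
(ψ + χ) · (ψ ⇒ φ) = 3 · 4 = 3
¬((ψ + χ) · (ψ ⇒ φ)) = ¬3 = 0
¬φ = ¬3 = 0
ψ + ψ = 1 + 1 = 1
ψ + (ψ + ψ) = 1 + 1 = 1
¬φ + (ψ + (ψ + ψ)) = 0 + 1 = 1
ψ · φ = 1 · 3 = 1
χ ⇔ χ = 3 ⇔ 3 = 4
ψ · (χ ⇔ χ) = 1 · 4 = 1
(ψ · φ) ⇔ (ψ · (χ ⇔ χ)) = 1 ⇔ 1 = 4
(¬φ + (ψ + (ψ + ψ))) ⇔ ((ψ · φ) ⇔ (ψ · (χ ⇔ χ))) = 1 ⇔ 4 = 1
¬((ψ + χ) · (ψ ⇒ φ)) ⇔ ((¬φ + (ψ + (ψ + ψ))) ⇔ ((ψ · φ) ⇔ (ψ · (χ ⇔ χ)))) = 0 ⇔ 1 = 0
(((¬(χ ⇔ χ) ⇒ (φ ⇒ ψ)) + ((ψ ⇒ χ) ⇒ ((χ + χ) ⇒ χ))) ⇒ (¬(χ ⇒ φ) + χ)) ⇔ (¬((ψ + χ) · (ψ ⇒ φ)) ⇔ ((¬φ + (ψ + (ψ + ψ))) ⇔ ((ψ · φ) ⇔ (ψ · (χ ⇔ χ))))) = 3 ⇔ 0 = 0

0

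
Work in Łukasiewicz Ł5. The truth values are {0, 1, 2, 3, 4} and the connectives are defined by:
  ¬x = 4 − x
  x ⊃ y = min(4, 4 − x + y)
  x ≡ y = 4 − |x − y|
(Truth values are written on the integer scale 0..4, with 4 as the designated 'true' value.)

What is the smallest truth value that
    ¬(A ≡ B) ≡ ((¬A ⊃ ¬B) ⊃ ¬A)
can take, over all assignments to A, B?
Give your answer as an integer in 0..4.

0

Take A = 0, B = 0:
A ≡ B = 0 ≡ 0 = 4
¬(A ≡ B) = ¬4 = 0
¬A = ¬0 = 4
¬B = ¬0 = 4
¬A ⊃ ¬B = 4 ⊃ 4 = 4
¬A = ¬0 = 4
(¬A ⊃ ¬B) ⊃ ¬A = 4 ⊃ 4 = 4
¬(A ≡ B) ≡ ((¬A ⊃ ¬B) ⊃ ¬A) = 0 ≡ 4 = 0
No assignment yields a value below 0, so this is the minimum.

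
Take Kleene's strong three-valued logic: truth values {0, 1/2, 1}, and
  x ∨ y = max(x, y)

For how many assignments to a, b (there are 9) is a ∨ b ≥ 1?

a = 0, b = 0 ↦ 0  <
a = 0, b = 1/2 ↦ 1/2  <
a = 0, b = 1 ↦ 1  ≥
a = 1/2, b = 0 ↦ 1/2  <
a = 1/2, b = 1/2 ↦ 1/2  <
a = 1/2, b = 1 ↦ 1  ≥
a = 1, b = 0 ↦ 1  ≥
a = 1, b = 1/2 ↦ 1  ≥
a = 1, b = 1 ↦ 1  ≥
So 5 of the 9 assignments meet the threshold.

5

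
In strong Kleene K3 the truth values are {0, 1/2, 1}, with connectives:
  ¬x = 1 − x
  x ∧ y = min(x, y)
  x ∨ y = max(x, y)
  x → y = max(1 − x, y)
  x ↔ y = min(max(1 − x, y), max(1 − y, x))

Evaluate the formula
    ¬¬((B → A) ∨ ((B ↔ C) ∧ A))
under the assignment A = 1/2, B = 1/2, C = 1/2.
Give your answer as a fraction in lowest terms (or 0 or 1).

B → A = 1/2 → 1/2 = 1/2
B ↔ C = 1/2 ↔ 1/2 = 1/2
(B ↔ C) ∧ A = 1/2 ∧ 1/2 = 1/2
(B → A) ∨ ((B ↔ C) ∧ A) = 1/2 ∨ 1/2 = 1/2
¬((B → A) ∨ ((B ↔ C) ∧ A)) = ¬1/2 = 1/2
¬¬((B → A) ∨ ((B ↔ C) ∧ A)) = ¬1/2 = 1/2

1/2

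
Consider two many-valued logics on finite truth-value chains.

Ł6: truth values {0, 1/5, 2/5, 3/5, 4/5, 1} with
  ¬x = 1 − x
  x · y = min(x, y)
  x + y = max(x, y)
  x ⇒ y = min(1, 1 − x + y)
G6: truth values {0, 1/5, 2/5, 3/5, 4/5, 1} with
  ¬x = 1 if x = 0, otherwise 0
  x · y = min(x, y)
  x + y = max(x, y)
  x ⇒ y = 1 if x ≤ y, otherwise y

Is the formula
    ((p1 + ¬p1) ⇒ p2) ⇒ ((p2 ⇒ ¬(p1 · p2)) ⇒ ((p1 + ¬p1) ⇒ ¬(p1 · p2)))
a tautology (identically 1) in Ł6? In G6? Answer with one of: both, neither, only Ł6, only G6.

both

In Ł6: every assignment gives 1 — tautology.
In G6: every assignment gives 1 — tautology.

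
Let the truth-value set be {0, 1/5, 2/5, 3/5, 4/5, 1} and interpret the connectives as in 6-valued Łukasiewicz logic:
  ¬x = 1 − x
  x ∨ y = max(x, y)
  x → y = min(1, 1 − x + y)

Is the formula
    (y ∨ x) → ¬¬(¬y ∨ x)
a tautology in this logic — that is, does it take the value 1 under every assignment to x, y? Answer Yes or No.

Counterexample: take x = 0, y = 3/5.
y ∨ x = 3/5 ∨ 0 = 3/5
¬y = ¬3/5 = 2/5
¬y ∨ x = 2/5 ∨ 0 = 2/5
¬(¬y ∨ x) = ¬2/5 = 3/5
¬¬(¬y ∨ x) = ¬3/5 = 2/5
(y ∨ x) → ¬¬(¬y ∨ x) = 3/5 → 2/5 = 4/5
This gives 4/5 ≠ 1.

No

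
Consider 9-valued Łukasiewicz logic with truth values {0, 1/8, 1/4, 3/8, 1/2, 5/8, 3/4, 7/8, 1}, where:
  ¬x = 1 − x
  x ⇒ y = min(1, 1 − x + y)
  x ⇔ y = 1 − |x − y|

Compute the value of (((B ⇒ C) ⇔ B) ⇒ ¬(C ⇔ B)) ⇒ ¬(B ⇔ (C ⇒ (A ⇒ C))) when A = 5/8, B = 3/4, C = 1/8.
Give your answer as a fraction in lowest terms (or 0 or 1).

B ⇒ C = 3/4 ⇒ 1/8 = 3/8
(B ⇒ C) ⇔ B = 3/8 ⇔ 3/4 = 5/8
C ⇔ B = 1/8 ⇔ 3/4 = 3/8
¬(C ⇔ B) = ¬3/8 = 5/8
((B ⇒ C) ⇔ B) ⇒ ¬(C ⇔ B) = 5/8 ⇒ 5/8 = 1
A ⇒ C = 5/8 ⇒ 1/8 = 1/2
C ⇒ (A ⇒ C) = 1/8 ⇒ 1/2 = 1
B ⇔ (C ⇒ (A ⇒ C)) = 3/4 ⇔ 1 = 3/4
¬(B ⇔ (C ⇒ (A ⇒ C))) = ¬3/4 = 1/4
(((B ⇒ C) ⇔ B) ⇒ ¬(C ⇔ B)) ⇒ ¬(B ⇔ (C ⇒ (A ⇒ C))) = 1 ⇒ 1/4 = 1/4

1/4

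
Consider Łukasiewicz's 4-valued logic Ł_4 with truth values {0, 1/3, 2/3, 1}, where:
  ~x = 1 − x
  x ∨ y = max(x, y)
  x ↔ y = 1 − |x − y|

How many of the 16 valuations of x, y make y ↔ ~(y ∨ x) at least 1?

2

x = 0, y = 0 ↦ 0  <
x = 0, y = 1/3 ↦ 2/3  <
x = 0, y = 2/3 ↦ 2/3  <
x = 0, y = 1 ↦ 0  <
x = 1/3, y = 0 ↦ 1/3  <
x = 1/3, y = 1/3 ↦ 2/3  <
x = 1/3, y = 2/3 ↦ 2/3  <
x = 1/3, y = 1 ↦ 0  <
x = 2/3, y = 0 ↦ 2/3  <
x = 2/3, y = 1/3 ↦ 1  ≥
x = 2/3, y = 2/3 ↦ 2/3  <
x = 2/3, y = 1 ↦ 0  <
x = 1, y = 0 ↦ 1  ≥
x = 1, y = 1/3 ↦ 2/3  <
x = 1, y = 2/3 ↦ 1/3  <
x = 1, y = 1 ↦ 0  <
So 2 of the 16 assignments meet the threshold.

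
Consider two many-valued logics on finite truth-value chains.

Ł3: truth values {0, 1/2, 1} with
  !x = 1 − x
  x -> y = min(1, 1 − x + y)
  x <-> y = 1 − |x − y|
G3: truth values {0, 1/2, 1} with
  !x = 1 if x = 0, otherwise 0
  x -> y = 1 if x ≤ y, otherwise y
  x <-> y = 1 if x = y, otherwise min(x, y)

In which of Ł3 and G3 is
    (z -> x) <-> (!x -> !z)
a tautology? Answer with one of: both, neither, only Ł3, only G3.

In Ł3: every assignment gives 1 — tautology.
In G3: at x = 1/2, z = 1 the value is 1/2 — not a tautology.

only Ł3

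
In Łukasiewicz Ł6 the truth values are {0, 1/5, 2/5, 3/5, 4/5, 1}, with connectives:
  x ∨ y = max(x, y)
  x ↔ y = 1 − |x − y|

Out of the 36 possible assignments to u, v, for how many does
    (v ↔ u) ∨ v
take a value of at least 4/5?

value 1: 11 assignments (counts)
value 4/5: 12 assignments (counts)
value 3/5: 7 assignments
value 2/5: 3 assignments
value 1/5: 2 assignments
value 0: 1 assignment
So 23 of the 36 assignments meet the threshold.

23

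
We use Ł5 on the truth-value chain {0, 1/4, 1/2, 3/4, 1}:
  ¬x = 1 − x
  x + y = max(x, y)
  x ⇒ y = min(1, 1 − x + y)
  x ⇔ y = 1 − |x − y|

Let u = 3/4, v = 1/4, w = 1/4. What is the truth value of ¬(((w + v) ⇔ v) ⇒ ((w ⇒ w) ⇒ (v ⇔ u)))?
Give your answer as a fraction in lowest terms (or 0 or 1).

1/2

w + v = 1/4 + 1/4 = 1/4
(w + v) ⇔ v = 1/4 ⇔ 1/4 = 1
w ⇒ w = 1/4 ⇒ 1/4 = 1
v ⇔ u = 1/4 ⇔ 3/4 = 1/2
(w ⇒ w) ⇒ (v ⇔ u) = 1 ⇒ 1/2 = 1/2
((w + v) ⇔ v) ⇒ ((w ⇒ w) ⇒ (v ⇔ u)) = 1 ⇒ 1/2 = 1/2
¬(((w + v) ⇔ v) ⇒ ((w ⇒ w) ⇒ (v ⇔ u))) = ¬1/2 = 1/2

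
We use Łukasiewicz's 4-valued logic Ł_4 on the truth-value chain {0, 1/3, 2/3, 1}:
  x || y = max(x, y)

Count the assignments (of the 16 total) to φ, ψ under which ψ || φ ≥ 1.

φ = 0, ψ = 0 ↦ 0  <
φ = 0, ψ = 1/3 ↦ 1/3  <
φ = 0, ψ = 2/3 ↦ 2/3  <
φ = 0, ψ = 1 ↦ 1  ≥
φ = 1/3, ψ = 0 ↦ 1/3  <
φ = 1/3, ψ = 1/3 ↦ 1/3  <
φ = 1/3, ψ = 2/3 ↦ 2/3  <
φ = 1/3, ψ = 1 ↦ 1  ≥
φ = 2/3, ψ = 0 ↦ 2/3  <
φ = 2/3, ψ = 1/3 ↦ 2/3  <
φ = 2/3, ψ = 2/3 ↦ 2/3  <
φ = 2/3, ψ = 1 ↦ 1  ≥
φ = 1, ψ = 0 ↦ 1  ≥
φ = 1, ψ = 1/3 ↦ 1  ≥
φ = 1, ψ = 2/3 ↦ 1  ≥
φ = 1, ψ = 1 ↦ 1  ≥
So 7 of the 16 assignments meet the threshold.

7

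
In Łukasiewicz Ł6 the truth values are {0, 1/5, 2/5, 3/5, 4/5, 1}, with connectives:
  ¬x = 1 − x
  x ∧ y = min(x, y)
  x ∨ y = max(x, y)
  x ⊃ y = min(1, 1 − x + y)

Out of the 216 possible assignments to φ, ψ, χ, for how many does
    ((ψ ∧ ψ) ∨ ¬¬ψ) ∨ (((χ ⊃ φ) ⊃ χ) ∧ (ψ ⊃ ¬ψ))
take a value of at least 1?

value 1: 72 assignments (counts)
value 4/5: 64 assignments
value 3/5: 32 assignments
value 2/5: 26 assignments
value 1/5: 16 assignments
value 0: 6 assignments
So 72 of the 216 assignments meet the threshold.

72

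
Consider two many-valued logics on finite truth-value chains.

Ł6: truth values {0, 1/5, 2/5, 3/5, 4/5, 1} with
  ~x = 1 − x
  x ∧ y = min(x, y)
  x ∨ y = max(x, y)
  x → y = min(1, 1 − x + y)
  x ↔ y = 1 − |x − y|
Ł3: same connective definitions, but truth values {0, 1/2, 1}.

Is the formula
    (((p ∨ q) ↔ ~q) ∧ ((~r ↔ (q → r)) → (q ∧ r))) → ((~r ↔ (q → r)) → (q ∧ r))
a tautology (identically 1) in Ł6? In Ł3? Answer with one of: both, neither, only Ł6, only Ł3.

both

In Ł6: every assignment gives 1 — tautology.
In Ł3: every assignment gives 1 — tautology.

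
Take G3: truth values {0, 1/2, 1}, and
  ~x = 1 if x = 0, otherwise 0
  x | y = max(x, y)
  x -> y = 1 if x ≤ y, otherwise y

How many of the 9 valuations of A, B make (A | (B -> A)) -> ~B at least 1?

A = 0, B = 0 ↦ 1  ≥
A = 0, B = 1/2 ↦ 1  ≥
A = 0, B = 1 ↦ 1  ≥
A = 1/2, B = 0 ↦ 1  ≥
A = 1/2, B = 1/2 ↦ 0  <
A = 1/2, B = 1 ↦ 0  <
A = 1, B = 0 ↦ 1  ≥
A = 1, B = 1/2 ↦ 0  <
A = 1, B = 1 ↦ 0  <
So 5 of the 9 assignments meet the threshold.

5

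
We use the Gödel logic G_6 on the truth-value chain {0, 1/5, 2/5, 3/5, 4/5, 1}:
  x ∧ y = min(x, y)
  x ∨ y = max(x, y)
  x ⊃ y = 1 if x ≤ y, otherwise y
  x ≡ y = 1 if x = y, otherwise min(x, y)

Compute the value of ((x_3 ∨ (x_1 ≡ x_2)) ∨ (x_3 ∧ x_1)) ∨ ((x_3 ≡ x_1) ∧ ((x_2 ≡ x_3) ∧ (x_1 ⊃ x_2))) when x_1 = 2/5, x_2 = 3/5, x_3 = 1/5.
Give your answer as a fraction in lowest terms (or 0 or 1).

x_1 ≡ x_2 = 2/5 ≡ 3/5 = 2/5
x_3 ∨ (x_1 ≡ x_2) = 1/5 ∨ 2/5 = 2/5
x_3 ∧ x_1 = 1/5 ∧ 2/5 = 1/5
(x_3 ∨ (x_1 ≡ x_2)) ∨ (x_3 ∧ x_1) = 2/5 ∨ 1/5 = 2/5
x_3 ≡ x_1 = 1/5 ≡ 2/5 = 1/5
x_2 ≡ x_3 = 3/5 ≡ 1/5 = 1/5
x_1 ⊃ x_2 = 2/5 ⊃ 3/5 = 1
(x_2 ≡ x_3) ∧ (x_1 ⊃ x_2) = 1/5 ∧ 1 = 1/5
(x_3 ≡ x_1) ∧ ((x_2 ≡ x_3) ∧ (x_1 ⊃ x_2)) = 1/5 ∧ 1/5 = 1/5
((x_3 ∨ (x_1 ≡ x_2)) ∨ (x_3 ∧ x_1)) ∨ ((x_3 ≡ x_1) ∧ ((x_2 ≡ x_3) ∧ (x_1 ⊃ x_2))) = 2/5 ∨ 1/5 = 2/5

2/5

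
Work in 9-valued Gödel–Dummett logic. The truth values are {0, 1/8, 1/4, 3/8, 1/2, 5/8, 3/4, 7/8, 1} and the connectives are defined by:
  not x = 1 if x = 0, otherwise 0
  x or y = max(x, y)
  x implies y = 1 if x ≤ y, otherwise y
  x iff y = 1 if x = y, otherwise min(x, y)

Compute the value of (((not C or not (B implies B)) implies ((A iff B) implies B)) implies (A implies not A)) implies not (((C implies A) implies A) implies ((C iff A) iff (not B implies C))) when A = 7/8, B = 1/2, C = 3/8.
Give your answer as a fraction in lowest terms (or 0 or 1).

1

not C = not 3/8 = 0
B implies B = 1/2 implies 1/2 = 1
not (B implies B) = not 1 = 0
not C or not (B implies B) = 0 or 0 = 0
A iff B = 7/8 iff 1/2 = 1/2
(A iff B) implies B = 1/2 implies 1/2 = 1
(not C or not (B implies B)) implies ((A iff B) implies B) = 0 implies 1 = 1
not A = not 7/8 = 0
A implies not A = 7/8 implies 0 = 0
((not C or not (B implies B)) implies ((A iff B) implies B)) implies (A implies not A) = 1 implies 0 = 0
C implies A = 3/8 implies 7/8 = 1
(C implies A) implies A = 1 implies 7/8 = 7/8
C iff A = 3/8 iff 7/8 = 3/8
not B = not 1/2 = 0
not B implies C = 0 implies 3/8 = 1
(C iff A) iff (not B implies C) = 3/8 iff 1 = 3/8
((C implies A) implies A) implies ((C iff A) iff (not B implies C)) = 7/8 implies 3/8 = 3/8
not (((C implies A) implies A) implies ((C iff A) iff (not B implies C))) = not 3/8 = 0
(((not C or not (B implies B)) implies ((A iff B) implies B)) implies (A implies not A)) implies not (((C implies A) implies A) implies ((C iff A) iff (not B implies C))) = 0 implies 0 = 1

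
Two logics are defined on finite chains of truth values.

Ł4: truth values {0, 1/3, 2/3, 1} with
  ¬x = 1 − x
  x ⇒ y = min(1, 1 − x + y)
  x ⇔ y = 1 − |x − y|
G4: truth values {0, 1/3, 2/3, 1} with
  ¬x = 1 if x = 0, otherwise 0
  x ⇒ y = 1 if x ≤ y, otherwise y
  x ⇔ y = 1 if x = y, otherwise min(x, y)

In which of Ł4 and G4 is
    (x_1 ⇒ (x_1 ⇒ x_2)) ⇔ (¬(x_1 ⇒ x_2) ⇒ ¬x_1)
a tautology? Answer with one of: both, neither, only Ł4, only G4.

only Ł4

In Ł4: every assignment gives 1 — tautology.
In G4: at x_1 = 2/3, x_2 = 1/3 the value is 1/3 — not a tautology.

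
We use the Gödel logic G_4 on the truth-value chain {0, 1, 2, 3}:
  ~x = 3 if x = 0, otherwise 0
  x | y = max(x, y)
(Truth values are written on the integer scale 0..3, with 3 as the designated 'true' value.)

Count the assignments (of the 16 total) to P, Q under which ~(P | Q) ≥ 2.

1

P = 0, Q = 0 ↦ 3  ≥
P = 0, Q = 1 ↦ 0  <
P = 0, Q = 2 ↦ 0  <
P = 0, Q = 3 ↦ 0  <
P = 1, Q = 0 ↦ 0  <
P = 1, Q = 1 ↦ 0  <
P = 1, Q = 2 ↦ 0  <
P = 1, Q = 3 ↦ 0  <
P = 2, Q = 0 ↦ 0  <
P = 2, Q = 1 ↦ 0  <
P = 2, Q = 2 ↦ 0  <
P = 2, Q = 3 ↦ 0  <
P = 3, Q = 0 ↦ 0  <
P = 3, Q = 1 ↦ 0  <
P = 3, Q = 2 ↦ 0  <
P = 3, Q = 3 ↦ 0  <
So 1 of the 16 assignments meets the threshold.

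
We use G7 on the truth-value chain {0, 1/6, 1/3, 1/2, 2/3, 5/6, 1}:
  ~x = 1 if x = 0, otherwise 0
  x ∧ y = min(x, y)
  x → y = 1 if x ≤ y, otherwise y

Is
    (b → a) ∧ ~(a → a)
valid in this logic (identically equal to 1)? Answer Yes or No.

No

Counterexample: take a = 0, b = 0.
b → a = 0 → 0 = 1
a → a = 0 → 0 = 1
~(a → a) = ~1 = 0
(b → a) ∧ ~(a → a) = 1 ∧ 0 = 0
This gives 0 ≠ 1.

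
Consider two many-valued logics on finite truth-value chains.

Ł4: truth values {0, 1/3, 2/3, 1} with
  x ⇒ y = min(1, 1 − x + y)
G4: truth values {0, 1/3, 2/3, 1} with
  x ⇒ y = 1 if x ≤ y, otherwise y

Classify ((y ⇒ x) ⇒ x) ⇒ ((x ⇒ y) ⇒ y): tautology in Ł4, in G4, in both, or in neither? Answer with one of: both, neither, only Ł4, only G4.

only Ł4

In Ł4: every assignment gives 1 — tautology.
In G4: at x = 0, y = 1/3 the value is 1/3 — not a tautology.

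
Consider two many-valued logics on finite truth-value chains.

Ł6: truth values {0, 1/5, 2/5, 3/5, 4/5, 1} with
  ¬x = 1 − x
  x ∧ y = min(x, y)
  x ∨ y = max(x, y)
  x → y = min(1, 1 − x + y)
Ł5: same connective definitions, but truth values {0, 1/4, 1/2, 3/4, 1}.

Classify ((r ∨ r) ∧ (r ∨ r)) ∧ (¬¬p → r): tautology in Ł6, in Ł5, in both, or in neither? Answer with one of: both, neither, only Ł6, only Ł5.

neither

In Ł6: at p = 0, r = 0 the value is 0 — not a tautology.
In Ł5: at p = 0, r = 0 the value is 0 — not a tautology.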